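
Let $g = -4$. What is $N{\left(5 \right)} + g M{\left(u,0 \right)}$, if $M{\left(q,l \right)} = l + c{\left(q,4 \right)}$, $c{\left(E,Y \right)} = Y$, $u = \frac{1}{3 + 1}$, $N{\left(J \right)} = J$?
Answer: $-11$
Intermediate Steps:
$u = \frac{1}{4} \approx 0.25$
$M{\left(q,l \right)} = 4 + l$ ($M{\left(q,l \right)} = l + 4 = 4 + l$)
$N{\left(5 \right)} + g M{\left(u,0 \right)} = 5 - 4 \left(4 + 0\right) = 5 - 16 = -11$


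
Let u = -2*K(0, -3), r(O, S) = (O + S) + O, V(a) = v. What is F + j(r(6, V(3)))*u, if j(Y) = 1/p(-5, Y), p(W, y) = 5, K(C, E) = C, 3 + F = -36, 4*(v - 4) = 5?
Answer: -39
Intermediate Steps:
v = 21/4 (v = 4 + (1/4)*5 = 4 + 5/4 = 21/4 ≈ 5.2500)
F = -39 (F = -3 - 36 = -39)
V(a) = 21/4
r(O, S) = S + 2*O
u = 0 (u = -2*0 = 0)
j(Y) = 1/5
F + j(r(6, V(3)))*u = -39 + (1/5)*0 = -39 + 0 = -39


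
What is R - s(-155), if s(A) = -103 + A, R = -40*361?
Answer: -14182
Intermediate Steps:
R = -14440
R - s(-155) = -14440 - (-103 - 155) = -14440 - 1*(-258) = -14440 + 258 = -14182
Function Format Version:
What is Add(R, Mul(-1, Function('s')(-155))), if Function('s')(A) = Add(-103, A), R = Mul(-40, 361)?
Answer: -14182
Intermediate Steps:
R = -14440
Add(R, Mul(-1, Function('s')(-155))) = Add(-14440, Mul(-1, Add(-103, -155))) = Add(-14440, Mul(-1, -258)) = Add(-14440, 258) = -14182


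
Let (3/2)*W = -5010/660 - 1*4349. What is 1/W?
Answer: -33/95845 ≈ -0.00034431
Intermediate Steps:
W = -95845/33 (W = 2*(-5010/660 - 1*4349)/3 = 2*(-5010*1/660 - 4349)/3 = 2*(-167/22 - 4349)/3 = (⅔)*(-95845/22) = -95845/33 ≈ -2904.4)
1/W = 1/(-95845/33) = -33/95845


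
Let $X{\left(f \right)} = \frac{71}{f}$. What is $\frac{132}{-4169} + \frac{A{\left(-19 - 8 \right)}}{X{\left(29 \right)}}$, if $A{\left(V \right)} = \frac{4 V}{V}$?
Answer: $\frac{43112}{26909} \approx 1.6021$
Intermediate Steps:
$A{\left(V \right)} = 4$
$\frac{132}{-4169} + \frac{A{\left(-19 - 8 \right)}}{X{\left(29 \right)}} = \frac{132}{-4169} + \frac{4}{71 \cdot \frac{1}{29}} = 132 \left(- \frac{1}{4169}\right) + \frac{4}{71 \cdot \frac{1}{29}} = - \frac{12}{379} + \frac{4}{\frac{71}{29}} = - \frac{12}{379} + 4 \cdot \frac{29}{71} = - \frac{12}{379} + \frac{116}{71} = \frac{43112}{26909}$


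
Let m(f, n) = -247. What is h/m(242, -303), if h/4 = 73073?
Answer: -22484/19 ≈ -1183.4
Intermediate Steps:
h = 292292 (h = 4*73073 = 292292)
h/m(242, -303) = 292292/(-247) = 292292*(-1/247) = -22484/19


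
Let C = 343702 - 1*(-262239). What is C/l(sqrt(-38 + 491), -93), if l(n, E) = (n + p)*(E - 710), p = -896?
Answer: 542923136/644297489 + 605941*sqrt(453)/644297489 ≈ 0.86268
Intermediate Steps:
l(n, E) = (-896 + n)*(-710 + E) (l(n, E) = (n - 896)*(E - 710) = (-896 + n)*(-710 + E))
C = 605941 (C = 343702 + 262239 = 605941)
C/l(sqrt(-38 + 491), -93) = 605941/(636160 - 896*(-93) - 710*sqrt(-38 + 491) - 93*sqrt(-38 + 491)) = 605941/(636160 + 83328 - 710*sqrt(453) - 93*sqrt(453)) = 605941/(719488 - 803*sqrt(453))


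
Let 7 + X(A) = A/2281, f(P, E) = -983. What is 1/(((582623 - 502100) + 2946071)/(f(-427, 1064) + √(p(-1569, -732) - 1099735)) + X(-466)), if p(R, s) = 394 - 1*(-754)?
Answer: -7778473211170685/23942065057088519926 + 7873625272417*I*√1098587/23942065057088519926 ≈ -0.00032489 + 0.00034469*I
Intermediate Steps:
p(R, s) = 1148 (p(R, s) = 394 + 754 = 1148)
X(A) = -7 + A/2281
1/(((582623 - 502100) + 2946071)/(f(-427, 1064) + √(p(-1569, -732) - 1099735)) + X(-466)) = 1/(((582623 - 502100) + 2946071)/(-983 + √(1148 - 1099735)) + (-7 + (1/2281)*(-466))) = 1/((80523 + 2946071)/(-983 + √(-1098587)) + (-7 - 466/2281)) = 1/(3026594/(-983 + I*√1098587) - 16433/2281) = 1/(-16433/2281 + 3026594/(-983 + I*√1098587))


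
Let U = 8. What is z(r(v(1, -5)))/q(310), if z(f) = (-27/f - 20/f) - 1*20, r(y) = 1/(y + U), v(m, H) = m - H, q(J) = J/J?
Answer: -678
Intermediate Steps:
q(J) = 1
r(y) = 1/(8 + y) (r(y) = 1/(y + 8) = 1/(8 + y))
z(f) = -20 - 47/f (z(f) = -47/f - 20 = -20 - 47/f)
z(r(v(1, -5)))/q(310) = (-20 - (423 + 235))/1 = (-20 - 47/(1/(8 + (1 + 5))))*1 = (-20 - 47/(1/(8 + 6)))*1 = (-20 - 47/(1/14))*1 = (-20 - 47/1/14)*1 = (-20 - 47*14)*1 = (-20 - 658)*1 = -678*1 = -678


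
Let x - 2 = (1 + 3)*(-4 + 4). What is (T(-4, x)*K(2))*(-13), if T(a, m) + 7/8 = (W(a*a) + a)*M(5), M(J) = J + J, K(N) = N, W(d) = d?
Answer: -12389/4 ≈ -3097.3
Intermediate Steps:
M(J) = 2*J
x = 2 (x = 2 + (1 + 3)*(-4 + 4) = 2 + 4*0 = 2 + 0 = 2)
T(a, m) = -7/8 + 10*a + 10*a**2 (T(a, m) = -7/8 + (a*a + a)*(2*5) = -7/8 + (a**2 + a)*10 = -7/8 + (a + a**2)*10 = -7/8 + (10*a + 10*a**2) = -7/8 + 10*a + 10*a**2)
(T(-4, x)*K(2))*(-13) = ((-7/8 + 10*(-4) + 10*(-4)**2)*2)*(-13) = ((-7/8 - 40 + 10*16)*2)*(-13) = ((-7/8 - 40 + 160)*2)*(-13) = ((953/8)*2)*(-13) = (953/4)*(-13) = -12389/4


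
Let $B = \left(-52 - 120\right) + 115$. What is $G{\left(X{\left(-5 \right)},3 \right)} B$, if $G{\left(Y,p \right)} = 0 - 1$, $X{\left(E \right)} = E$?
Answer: $57$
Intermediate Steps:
$G{\left(Y,p \right)} = -1$ ($G{\left(Y,p \right)} = 0 - 1 = -1$)
$B = -57$ ($B = -172 + 115 = -57$)
$G{\left(X{\left(-5 \right)},3 \right)} B = \left(-1\right) \left(-57\right) = 57$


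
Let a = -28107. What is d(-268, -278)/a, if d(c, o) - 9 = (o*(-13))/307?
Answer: -6377/8628849 ≈ -0.00073903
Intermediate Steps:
d(c, o) = 9 - 13*o/307 (d(c, o) = 9 + (o*(-13))/307 = 9 - 13*o*(1/307) = 9 - 13*o/307)
d(-268, -278)/a = (9 - 13/307*(-278))/(-28107) = (9 + 3614/307)*(-1/28107) = (6377/307)*(-1/28107) = -6377/8628849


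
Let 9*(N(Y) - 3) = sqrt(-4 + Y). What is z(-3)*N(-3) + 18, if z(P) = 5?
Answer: 33 + 5*I*sqrt(7)/9 ≈ 33.0 + 1.4699*I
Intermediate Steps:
N(Y) = 3 + sqrt(-4 + Y)/9
z(-3)*N(-3) + 18 = 5*(3 + sqrt(-4 - 3)/9) + 18 = 5*(3 + sqrt(-7)/9) + 18 = 5*(3 + (I*sqrt(7))/9) + 18 = 5*(3 + I*sqrt(7)/9) + 18 = (15 + 5*I*sqrt(7)/9) + 18 = 33 + 5*I*sqrt(7)/9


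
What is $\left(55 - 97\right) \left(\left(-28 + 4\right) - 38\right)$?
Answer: $2604$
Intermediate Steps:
$\left(55 - 97\right) \left(\left(-28 + 4\right) - 38\right) = - 42 \left(-24 - 38\right) = \left(-42\right) \left(-62\right) = 2604$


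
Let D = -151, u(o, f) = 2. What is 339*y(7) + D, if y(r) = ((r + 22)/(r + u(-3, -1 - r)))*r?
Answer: 22486/3 ≈ 7495.3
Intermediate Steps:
y(r) = r*(22 + r)/(2 + r) (y(r) = ((r + 22)/(r + 2))*r = ((22 + r)/(2 + r))*r = r*(22 + r)/(2 + r))
339*y(7) + D = 339*(7*(22 + 7)/(2 + 7)) - 151 = 339*(7*29/9) - 151 = 339*(7*(⅑)*29) - 151 = 339*(203/9) - 151 = 22939/3 - 151 = 22486/3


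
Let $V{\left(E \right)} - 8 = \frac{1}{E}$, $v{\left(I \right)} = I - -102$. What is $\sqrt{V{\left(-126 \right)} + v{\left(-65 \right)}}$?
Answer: $\frac{\sqrt{79366}}{42} \approx 6.7076$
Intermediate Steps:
$v{\left(I \right)} = 102 + I$ ($v{\left(I \right)} = I + 102 = 102 + I$)
$V{\left(E \right)} = 8 + \frac{1}{E}$
$\sqrt{V{\left(-126 \right)} + v{\left(-65 \right)}} = \sqrt{\left(8 + \frac{1}{-126}\right) + \left(102 - 65\right)} = \sqrt{\left(8 - \frac{1}{126}\right) + 37} = \sqrt{\frac{1007}{126} + 37} = \sqrt{\frac{5669}{126}} = \frac{\sqrt{79366}}{42}$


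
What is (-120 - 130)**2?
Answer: 62500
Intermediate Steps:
(-120 - 130)**2 = (-250)**2 = 62500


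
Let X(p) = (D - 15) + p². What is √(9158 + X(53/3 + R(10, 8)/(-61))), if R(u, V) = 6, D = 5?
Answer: √316693597/183 ≈ 97.245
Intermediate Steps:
X(p) = -10 + p² (X(p) = (5 - 15) + p² = -10 + p²)
√(9158 + X(53/3 + R(10, 8)/(-61))) = √(9158 + (-10 + (53/3 + 6/(-61))²)) = √(9158 + (-10 + (53*(⅓) + 6*(-1/61))²)) = √(9158 + (-10 + (53/3 - 6/61)²)) = √(9158 + (-10 + (3215/183)²)) = √(9158 + (-10 + 10336225/33489)) = √(9158 + 10001335/33489) = √(316693597/33489) = √316693597/183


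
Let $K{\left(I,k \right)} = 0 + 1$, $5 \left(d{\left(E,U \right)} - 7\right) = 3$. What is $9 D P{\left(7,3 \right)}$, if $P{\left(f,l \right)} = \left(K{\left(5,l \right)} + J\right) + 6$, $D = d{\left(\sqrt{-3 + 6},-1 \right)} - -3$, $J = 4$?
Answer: $\frac{5247}{5} \approx 1049.4$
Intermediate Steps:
$d{\left(E,U \right)} = \frac{38}{5}$ ($d{\left(E,U \right)} = 7 + \frac{1}{5} \cdot 3 = 7 + \frac{3}{5} = \frac{38}{5}$)
$K{\left(I,k \right)} = 1$
$D = \frac{53}{5}$ ($D = \frac{38}{5} - -3 = \frac{38}{5} + 3 = \frac{53}{5} \approx 10.6$)
$P{\left(f,l \right)} = 11$ ($P{\left(f,l \right)} = \left(1 + 4\right) + 6 = 5 + 6 = 11$)
$9 D P{\left(7,3 \right)} = 9 \cdot \frac{53}{5} \cdot 11 = \frac{477}{5} \cdot 11 = \frac{5247}{5}$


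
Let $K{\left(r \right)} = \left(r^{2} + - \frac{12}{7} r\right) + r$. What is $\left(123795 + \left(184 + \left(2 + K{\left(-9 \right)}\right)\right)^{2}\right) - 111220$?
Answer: $\frac{4279571}{49} \approx 87338.0$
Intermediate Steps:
$K{\left(r \right)} = r^{2} - \frac{5 r}{7}$ ($K{\left(r \right)} = \left(r^{2} + \left(-12\right) \frac{1}{7} r\right) + r = \left(r^{2} - \frac{12 r}{7}\right) + r = r^{2} - \frac{5 r}{7}$)
$\left(123795 + \left(184 + \left(2 + K{\left(-9 \right)}\right)\right)^{2}\right) - 111220 = \left(123795 + \left(184 + \left(2 + \frac{1}{7} \left(-9\right) \left(-5 + 7 \left(-9\right)\right)\right)\right)^{2}\right) - 111220 = \left(123795 + \left(184 + \left(2 + \frac{1}{7} \left(-9\right) \left(-5 - 63\right)\right)\right)^{2}\right) - 111220 = \left(123795 + \left(184 + \left(2 + \frac{1}{7} \left(-9\right) \left(-68\right)\right)\right)^{2}\right) - 111220 = \left(123795 + \left(184 + \left(2 + \frac{612}{7}\right)\right)^{2}\right) - 111220 = \left(123795 + \left(184 + \frac{626}{7}\right)^{2}\right) - 111220 = \left(123795 + \left(\frac{1914}{7}\right)^{2}\right) - 111220 = \left(123795 + \frac{3663396}{49}\right) - 111220 = \frac{9729351}{49} - 111220 = \frac{4279571}{49}$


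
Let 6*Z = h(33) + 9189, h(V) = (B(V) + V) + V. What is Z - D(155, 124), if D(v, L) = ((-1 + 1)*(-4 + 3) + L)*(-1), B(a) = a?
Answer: 1672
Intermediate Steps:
h(V) = 3*V (h(V) = (V + V) + V = 2*V + V = 3*V)
D(v, L) = -L (D(v, L) = (0*(-1) + L)*(-1) = (0 + L)*(-1) = L*(-1) = -L)
Z = 1548 (Z = (3*33 + 9189)/6 = (99 + 9189)/6 = (⅙)*9288 = 1548)
Z - D(155, 124) = 1548 - (-1)*124 = 1548 - 1*(-124) = 1548 + 124 = 1672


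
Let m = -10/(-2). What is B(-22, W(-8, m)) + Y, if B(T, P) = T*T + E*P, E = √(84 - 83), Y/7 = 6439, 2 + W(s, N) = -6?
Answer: 45549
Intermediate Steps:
m = 5 (m = -10*(-½) = 5)
W(s, N) = -8 (W(s, N) = -2 - 6 = -8)
Y = 45073 (Y = 7*6439 = 45073)
E = 1 (E = √1 = 1)
B(T, P) = P + T² (B(T, P) = T*T + 1*P = T² + P = P + T²)
B(-22, W(-8, m)) + Y = (-8 + (-22)²) + 45073 = (-8 + 484) + 45073 = 476 + 45073 = 45549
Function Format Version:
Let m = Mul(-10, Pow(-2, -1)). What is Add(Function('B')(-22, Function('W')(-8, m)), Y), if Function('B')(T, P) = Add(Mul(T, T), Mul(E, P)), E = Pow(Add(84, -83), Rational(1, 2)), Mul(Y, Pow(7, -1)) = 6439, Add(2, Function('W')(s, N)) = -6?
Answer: 45549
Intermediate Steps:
m = 5 (m = Mul(-10, Rational(-1, 2)) = 5)
Function('W')(s, N) = -8 (Function('W')(s, N) = Add(-2, -6) = -8)
Y = 45073 (Y = Mul(7, 6439) = 45073)
E = 1 (E = Pow(1, Rational(1, 2)) = 1)
Function('B')(T, P) = Add(P, Pow(T, 2)) (Function('B')(T, P) = Add(Mul(T, T), Mul(1, P)) = Add(Pow(T, 2), P) = Add(P, Pow(T, 2)))
Add(Function('B')(-22, Function('W')(-8, m)), Y) = Add(Add(-8, Pow(-22, 2)), 45073) = Add(Add(-8, 484), 45073) = Add(476, 45073) = 45549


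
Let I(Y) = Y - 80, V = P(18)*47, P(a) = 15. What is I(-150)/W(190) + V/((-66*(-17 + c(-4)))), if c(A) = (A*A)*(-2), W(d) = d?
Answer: -20329/20482 ≈ -0.99253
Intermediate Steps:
V = 705 (V = 15*47 = 705)
I(Y) = -80 + Y
c(A) = -2*A**2 (c(A) = A**2*(-2) = -2*A**2)
I(-150)/W(190) + V/((-66*(-17 + c(-4)))) = (-80 - 150)/190 + 705/((-66*(-17 - 2*(-4)**2))) = -230*1/190 + 705/((-66*(-17 - 2*16))) = -23/19 + 705/((-66*(-17 - 32))) = -23/19 + 705/((-66*(-49))) = -23/19 + 705/3234 = -23/19 + 705*(1/3234) = -23/19 + 235/1078 = -20329/20482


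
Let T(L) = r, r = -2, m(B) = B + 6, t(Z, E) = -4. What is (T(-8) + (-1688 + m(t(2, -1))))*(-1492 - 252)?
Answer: 2943872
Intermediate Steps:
m(B) = 6 + B
T(L) = -2
(T(-8) + (-1688 + m(t(2, -1))))*(-1492 - 252) = (-2 + (-1688 + (6 - 4)))*(-1492 - 252) = (-2 + (-1688 + 2))*(-1744) = (-2 - 1686)*(-1744) = -1688*(-1744) = 2943872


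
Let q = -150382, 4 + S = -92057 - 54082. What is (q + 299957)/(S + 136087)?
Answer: -149575/10056 ≈ -14.874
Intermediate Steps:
S = -146143 (S = -4 + (-92057 - 54082) = -4 - 146139 = -146143)
(q + 299957)/(S + 136087) = (-150382 + 299957)/(-146143 + 136087) = 149575/(-10056) = 149575*(-1/10056) = -149575/10056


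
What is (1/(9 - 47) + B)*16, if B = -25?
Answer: -7608/19 ≈ -400.42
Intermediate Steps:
(1/(9 - 47) + B)*16 = (1/(9 - 47) - 25)*16 = (1/(-38) - 25)*16 = (-1/38 - 25)*16 = -951/38*16 = -7608/19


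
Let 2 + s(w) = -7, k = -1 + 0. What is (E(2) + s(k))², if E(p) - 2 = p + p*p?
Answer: 1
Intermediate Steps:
k = -1
s(w) = -9 (s(w) = -2 - 7 = -9)
E(p) = 2 + p + p² (E(p) = 2 + (p + p*p) = 2 + (p + p²) = 2 + p + p²)
(E(2) + s(k))² = ((2 + 2 + 2²) - 9)² = ((2 + 2 + 4) - 9)² = (8 - 9)² = (-1)² = 1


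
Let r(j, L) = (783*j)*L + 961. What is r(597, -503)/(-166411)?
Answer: 33589556/23773 ≈ 1412.9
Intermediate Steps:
r(j, L) = 961 + 783*L*j (r(j, L) = 783*L*j + 961 = 961 + 783*L*j)
r(597, -503)/(-166411) = (961 + 783*(-503)*597)/(-166411) = (961 - 235127853)*(-1/166411) = -235126892*(-1/166411) = 33589556/23773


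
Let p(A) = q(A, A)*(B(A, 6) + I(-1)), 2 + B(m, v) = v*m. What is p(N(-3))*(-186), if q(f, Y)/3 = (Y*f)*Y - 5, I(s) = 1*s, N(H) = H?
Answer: -374976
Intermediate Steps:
B(m, v) = -2 + m*v (B(m, v) = -2 + v*m = -2 + m*v)
I(s) = s
q(f, Y) = -15 + 3*f*Y² (q(f, Y) = 3*((Y*f)*Y - 5) = 3*(f*Y² - 5) = 3*(-5 + f*Y²) = -15 + 3*f*Y²)
p(A) = (-15 + 3*A³)*(-3 + 6*A) (p(A) = (-15 + 3*A*A²)*((-2 + A*6) - 1) = (-15 + 3*A³)*((-2 + 6*A) - 1) = (-15 + 3*A³)*(-3 + 6*A))
p(N(-3))*(-186) = (9*(-1 + 2*(-3))*(-5 + (-3)³))*(-186) = (9*(-1 - 6)*(-5 - 27))*(-186) = (9*(-7)*(-32))*(-186) = 2016*(-186) = -374976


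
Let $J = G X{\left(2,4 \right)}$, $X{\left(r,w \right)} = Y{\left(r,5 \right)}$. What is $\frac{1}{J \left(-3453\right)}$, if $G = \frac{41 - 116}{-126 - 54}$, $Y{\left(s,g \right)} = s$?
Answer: $- \frac{2}{5755} \approx -0.00034752$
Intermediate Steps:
$X{\left(r,w \right)} = r$
$G = \frac{5}{12}$ ($G = - \frac{75}{-180} = \left(-75\right) \left(- \frac{1}{180}\right) = \frac{5}{12} \approx 0.41667$)
$J = \frac{5}{6}$ ($J = \frac{5}{12} \cdot 2 = \frac{5}{6} \approx 0.83333$)
$\frac{1}{J \left(-3453\right)} = \frac{1}{\frac{5}{6} \left(-3453\right)} = \frac{1}{- \frac{5755}{2}} = - \frac{2}{5755}$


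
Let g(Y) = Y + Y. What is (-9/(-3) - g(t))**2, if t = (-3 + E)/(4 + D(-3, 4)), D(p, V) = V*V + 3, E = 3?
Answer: 9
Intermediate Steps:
D(p, V) = 3 + V**2 (D(p, V) = V**2 + 3 = 3 + V**2)
t = 0 (t = (-3 + 3)/(4 + (3 + 4**2)) = 0/(4 + (3 + 16)) = 0/(4 + 19) = 0/23 = 0*(1/23) = 0)
g(Y) = 2*Y
(-9/(-3) - g(t))**2 = (-9/(-3) - 2*0)**2 = (-9*(-1/3) - 1*0)**2 = (3 + 0)**2 = 3**2 = 9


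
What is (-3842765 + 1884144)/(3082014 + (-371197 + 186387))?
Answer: -1958621/2897204 ≈ -0.67604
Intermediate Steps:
(-3842765 + 1884144)/(3082014 + (-371197 + 186387)) = -1958621/(3082014 - 184810) = -1958621/2897204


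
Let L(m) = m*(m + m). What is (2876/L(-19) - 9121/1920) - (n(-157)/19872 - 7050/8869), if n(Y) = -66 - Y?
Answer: 29500016977/1272487224960 ≈ 0.023183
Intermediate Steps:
L(m) = 2*m² (L(m) = m*(2*m) = 2*m²)
(2876/L(-19) - 9121/1920) - (n(-157)/19872 - 7050/8869) = (2876/((2*(-19)²)) - 9121/1920) - ((-66 - 1*(-157))/19872 - 7050/8869) = (2876/((2*361)) - 9121*1/1920) - ((-66 + 157)*(1/19872) - 7050*1/8869) = (2876/722 - 9121/1920) - (91*(1/19872) - 7050/8869) = (2876*(1/722) - 9121/1920) - (91/19872 - 7050/8869) = (1438/361 - 9121/1920) - 1*(-139290521/176244768) = -531721/693120 + 139290521/176244768 = 29500016977/1272487224960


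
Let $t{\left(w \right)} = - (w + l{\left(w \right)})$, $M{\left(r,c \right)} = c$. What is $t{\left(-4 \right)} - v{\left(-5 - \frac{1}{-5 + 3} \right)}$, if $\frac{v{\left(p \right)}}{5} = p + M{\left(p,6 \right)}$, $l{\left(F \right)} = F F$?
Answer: $- \frac{39}{2} \approx -19.5$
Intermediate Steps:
$l{\left(F \right)} = F^{2}$
$t{\left(w \right)} = - w - w^{2}$ ($t{\left(w \right)} = - (w + w^{2}) = - w - w^{2}$)
$v{\left(p \right)} = 30 + 5 p$ ($v{\left(p \right)} = 5 \left(p + 6\right) = 5 \left(6 + p\right) = 30 + 5 p$)
$t{\left(-4 \right)} - v{\left(-5 - \frac{1}{-5 + 3} \right)} = - 4 \left(-1 - -4\right) - \left(30 + 5 \left(-5 - \frac{1}{-5 + 3}\right)\right) = - 4 \left(-1 + 4\right) - \left(30 + 5 \left(-5 - \frac{1}{-2}\right)\right) = \left(-4\right) 3 - \left(30 + 5 \left(-5 - - \frac{1}{2}\right)\right) = -12 - \left(30 + 5 \left(-5 + \frac{1}{2}\right)\right) = -12 - \left(30 + 5 \left(- \frac{9}{2}\right)\right) = -12 - \left(30 - \frac{45}{2}\right) = -12 - \frac{15}{2} = - \frac{39}{2}$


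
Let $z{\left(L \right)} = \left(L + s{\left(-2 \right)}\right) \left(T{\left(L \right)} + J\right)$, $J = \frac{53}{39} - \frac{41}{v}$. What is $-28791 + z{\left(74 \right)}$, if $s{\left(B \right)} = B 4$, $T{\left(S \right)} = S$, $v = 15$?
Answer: $- \frac{1559851}{65} \approx -23998.0$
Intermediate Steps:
$s{\left(B \right)} = 4 B$
$J = - \frac{268}{195}$ ($J = \frac{53}{39} - \frac{41}{15} = - \frac{268}{195} \approx -1.3744$)
$z{\left(L \right)} = \left(-8 + L\right) \left(- \frac{268}{195} + L\right)$ ($z{\left(L \right)} = \left(L + 4 \left(-2\right)\right) \left(L - \frac{268}{195}\right) = \left(L - 8\right) \left(- \frac{268}{195} + L\right) = \left(-8 + L\right) \left(- \frac{268}{195} + L\right)$)
$-28791 + z{\left(74 \right)} = -28791 + \left(\frac{2144}{195} + 74^{2} - \frac{135272}{195}\right) = -28791 + \left(\frac{2144}{195} + 5476 - \frac{135272}{195}\right) = -28791 + \frac{311564}{65} = - \frac{1559851}{65}$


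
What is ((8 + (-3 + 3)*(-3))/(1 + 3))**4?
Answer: 16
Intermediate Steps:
((8 + (-3 + 3)*(-3))/(1 + 3))**4 = ((8 + 0*(-3))/4)**4 = ((8 + 0)*(1/4))**4 = (8*(1/4))**4 = 2**4 = 16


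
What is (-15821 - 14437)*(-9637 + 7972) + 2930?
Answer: 50382500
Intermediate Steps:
(-15821 - 14437)*(-9637 + 7972) + 2930 = -30258*(-1665) + 2930 = 50379570 + 2930 = 50382500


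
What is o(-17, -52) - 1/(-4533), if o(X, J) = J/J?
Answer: 4534/4533 ≈ 1.0002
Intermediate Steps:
o(X, J) = 1
o(-17, -52) - 1/(-4533) = 1 - 1/(-4533) = 1 - 1*(-1/4533) = 1 + 1/4533 = 4534/4533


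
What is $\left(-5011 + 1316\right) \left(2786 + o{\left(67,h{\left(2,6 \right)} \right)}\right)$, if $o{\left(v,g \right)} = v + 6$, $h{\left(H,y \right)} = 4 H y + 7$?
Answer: $-10564005$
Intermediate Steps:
$h{\left(H,y \right)} = 7 + 4 H y$ ($h{\left(H,y \right)} = 4 H y + 7 = 7 + 4 H y$)
$o{\left(v,g \right)} = 6 + v$
$\left(-5011 + 1316\right) \left(2786 + o{\left(67,h{\left(2,6 \right)} \right)}\right) = \left(-5011 + 1316\right) \left(2786 + \left(6 + 67\right)\right) = - 3695 \left(2786 + 73\right) = \left(-3695\right) 2859 = -10564005$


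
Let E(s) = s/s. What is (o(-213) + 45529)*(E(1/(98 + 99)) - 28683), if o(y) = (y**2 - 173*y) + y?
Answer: -3657930188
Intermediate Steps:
E(s) = 1
o(y) = y**2 - 172*y
(o(-213) + 45529)*(E(1/(98 + 99)) - 28683) = (-213*(-172 - 213) + 45529)*(1 - 28683) = (-213*(-385) + 45529)*(-28682) = (82005 + 45529)*(-28682) = 127534*(-28682) = -3657930188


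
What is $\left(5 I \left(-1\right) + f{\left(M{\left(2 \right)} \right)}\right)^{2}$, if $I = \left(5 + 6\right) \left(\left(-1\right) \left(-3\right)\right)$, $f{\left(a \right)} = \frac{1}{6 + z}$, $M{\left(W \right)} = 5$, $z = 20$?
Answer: $\frac{18395521}{676} \approx 27212.0$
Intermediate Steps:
$f{\left(a \right)} = \frac{1}{26}$ ($f{\left(a \right)} = \frac{1}{6 + 20} = \frac{1}{26}$)
$I = 33$ ($I = 11 \cdot 3 = 33$)
$\left(5 I \left(-1\right) + f{\left(M{\left(2 \right)} \right)}\right)^{2} = \left(5 \cdot 33 \left(-1\right) + \frac{1}{26}\right)^{2} = \left(165 \left(-1\right) + \frac{1}{26}\right)^{2} = \left(-165 + \frac{1}{26}\right)^{2} = \left(- \frac{4289}{26}\right)^{2} = \frac{18395521}{676}$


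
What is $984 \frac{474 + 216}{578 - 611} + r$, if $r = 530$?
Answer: $- \frac{220490}{11} \approx -20045.0$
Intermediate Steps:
$984 \frac{474 + 216}{578 - 611} + r = 984 \frac{474 + 216}{578 - 611} + 530 = 984 \frac{690}{-33} + 530 = 984 \cdot 690 \left(- \frac{1}{33}\right) + 530 = 984 \left(- \frac{230}{11}\right) + 530 = - \frac{226320}{11} + 530 = - \frac{220490}{11}$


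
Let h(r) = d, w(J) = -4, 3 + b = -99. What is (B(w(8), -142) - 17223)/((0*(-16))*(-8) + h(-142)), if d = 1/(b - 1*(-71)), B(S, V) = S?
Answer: 534037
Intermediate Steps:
b = -102 (b = -3 - 99 = -102)
d = -1/31 (d = 1/(-102 - 1*(-71)) = 1/(-102 + 71) = 1/(-31) = -1/31 ≈ -0.032258)
h(r) = -1/31
(B(w(8), -142) - 17223)/((0*(-16))*(-8) + h(-142)) = (-4 - 17223)/((0*(-16))*(-8) - 1/31) = -17227/(0*(-8) - 1/31) = -17227/(0 - 1/31) = -17227/(-1/31) = -17227*(-31) = 534037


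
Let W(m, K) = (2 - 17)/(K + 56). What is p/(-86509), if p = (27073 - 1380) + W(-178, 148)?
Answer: -1747119/5882612 ≈ -0.29700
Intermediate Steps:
W(m, K) = -15/(56 + K)
p = 1747119/68 (p = (27073 - 1380) - 15/(56 + 148) = 25693 - 15/204 = 25693 - 15*1/204 = 25693 - 5/68 = 1747119/68 ≈ 25693.)
p/(-86509) = (1747119/68)/(-86509) = (1747119/68)*(-1/86509) = -1747119/5882612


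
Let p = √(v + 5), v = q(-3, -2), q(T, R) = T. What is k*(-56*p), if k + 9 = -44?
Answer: 2968*√2 ≈ 4197.4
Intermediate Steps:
v = -3
k = -53 (k = -9 - 44 = -53)
p = √2 (p = √(-3 + 5) = √2 ≈ 1.4142)
k*(-56*p) = -(-2968)*√2 = 2968*√2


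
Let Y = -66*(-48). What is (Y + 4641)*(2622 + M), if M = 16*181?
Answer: 43090062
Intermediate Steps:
Y = 3168
M = 2896
(Y + 4641)*(2622 + M) = (3168 + 4641)*(2622 + 2896) = 7809*5518 = 43090062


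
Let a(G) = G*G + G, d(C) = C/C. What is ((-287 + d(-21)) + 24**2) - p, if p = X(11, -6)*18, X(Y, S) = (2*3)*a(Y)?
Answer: -13966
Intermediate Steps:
d(C) = 1
a(G) = G + G**2 (a(G) = G**2 + G = G + G**2)
X(Y, S) = 6*Y*(1 + Y) (X(Y, S) = (2*3)*(Y*(1 + Y)) = 6*(Y*(1 + Y)) = 6*Y*(1 + Y))
p = 14256 (p = (6*11*(1 + 11))*18 = (6*11*12)*18 = 792*18 = 14256)
((-287 + d(-21)) + 24**2) - p = ((-287 + 1) + 24**2) - 1*14256 = (-286 + 576) - 14256 = 290 - 14256 = -13966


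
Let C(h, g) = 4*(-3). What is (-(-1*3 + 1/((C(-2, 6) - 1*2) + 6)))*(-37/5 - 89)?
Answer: -1205/4 ≈ -301.25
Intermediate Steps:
C(h, g) = -12
(-(-1*3 + 1/((C(-2, 6) - 1*2) + 6)))*(-37/5 - 89) = (-(-1*3 + 1/((-12 - 1*2) + 6)))*(-37/5 - 89) = (-(-3 + 1/((-12 - 2) + 6)))*(-37*⅕ - 89) = (-(-3 + 1/(-14 + 6)))*(-37/5 - 89) = -(-3 + 1/(-8))*(-482/5) = -(-3 - ⅛)*(-482/5) = -1*(-25/8)*(-482/5) = (25/8)*(-482/5) = -1205/4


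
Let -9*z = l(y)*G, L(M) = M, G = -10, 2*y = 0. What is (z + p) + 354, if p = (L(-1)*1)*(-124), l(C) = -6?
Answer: 1414/3 ≈ 471.33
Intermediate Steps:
y = 0 (y = (½)*0 = 0)
p = 124 (p = -1*1*(-124) = -1*(-124) = 124)
z = -20/3 (z = -(-2)*(-10)/3 = -⅑*60 = -20/3 ≈ -6.6667)
(z + p) + 354 = (-20/3 + 124) + 354 = 352/3 + 354 = 1414/3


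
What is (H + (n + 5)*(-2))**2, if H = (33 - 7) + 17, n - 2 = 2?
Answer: 625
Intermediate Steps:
n = 4 (n = 2 + 2 = 4)
H = 43 (H = 26 + 17 = 43)
(H + (n + 5)*(-2))**2 = (43 + (4 + 5)*(-2))**2 = (43 + 9*(-2))**2 = (43 - 18)**2 = 25**2 = 625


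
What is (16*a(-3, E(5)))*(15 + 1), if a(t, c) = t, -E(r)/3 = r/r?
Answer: -768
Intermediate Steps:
E(r) = -3 (E(r) = -3*r/r = -3*1 = -3)
(16*a(-3, E(5)))*(15 + 1) = (16*(-3))*(15 + 1) = -48*16 = -768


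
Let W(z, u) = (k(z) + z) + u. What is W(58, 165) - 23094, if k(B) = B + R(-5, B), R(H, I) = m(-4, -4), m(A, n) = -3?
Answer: -22816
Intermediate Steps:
R(H, I) = -3
k(B) = -3 + B (k(B) = B - 3 = -3 + B)
W(z, u) = -3 + u + 2*z (W(z, u) = ((-3 + z) + z) + u = (-3 + 2*z) + u = -3 + u + 2*z)
W(58, 165) - 23094 = (-3 + 165 + 2*58) - 23094 = (-3 + 165 + 116) - 23094 = 278 - 23094 = -22816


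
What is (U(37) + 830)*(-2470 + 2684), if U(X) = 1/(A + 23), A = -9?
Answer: 1243447/7 ≈ 1.7764e+5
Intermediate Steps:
U(X) = 1/14 (U(X) = 1/(-9 + 23) = 1/14)
(U(37) + 830)*(-2470 + 2684) = (1/14 + 830)*(-2470 + 2684) = (11621/14)*214 = 1243447/7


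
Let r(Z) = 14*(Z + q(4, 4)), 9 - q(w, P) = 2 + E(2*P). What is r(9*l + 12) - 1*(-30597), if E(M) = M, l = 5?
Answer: 31381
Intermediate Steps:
q(w, P) = 7 - 2*P (q(w, P) = 9 - (2 + 2*P) = 9 + (-2 - 2*P) = 7 - 2*P)
r(Z) = -14 + 14*Z (r(Z) = 14*(Z + (7 - 2*4)) = 14*(Z + (7 - 8)) = 14*(Z - 1) = 14*(-1 + Z) = -14 + 14*Z)
r(9*l + 12) - 1*(-30597) = (-14 + 14*(9*5 + 12)) - 1*(-30597) = (-14 + 14*(45 + 12)) + 30597 = (-14 + 14*57) + 30597 = (-14 + 798) + 30597 = 784 + 30597 = 31381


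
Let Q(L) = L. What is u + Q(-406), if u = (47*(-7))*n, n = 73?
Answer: -24423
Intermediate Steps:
u = -24017 (u = (47*(-7))*73 = -329*73 = -24017)
u + Q(-406) = -24017 - 406 = -24423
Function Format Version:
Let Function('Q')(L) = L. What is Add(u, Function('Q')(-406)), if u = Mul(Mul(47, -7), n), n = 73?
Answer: -24423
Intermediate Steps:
u = -24017 (u = Mul(Mul(47, -7), 73) = Mul(-329, 73) = -24017)
Add(u, Function('Q')(-406)) = Add(-24017, -406) = -24423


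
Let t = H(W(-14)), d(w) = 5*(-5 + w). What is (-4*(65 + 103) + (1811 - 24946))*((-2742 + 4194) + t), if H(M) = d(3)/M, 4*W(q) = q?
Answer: -34635784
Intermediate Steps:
d(w) = -25 + 5*w
W(q) = q/4
H(M) = -10/M (H(M) = (-25 + 5*3)/M = (-25 + 15)/M = -10/M)
t = 20/7 (t = -10/((¼)*(-14)) = -10/(-7/2) = -10*(-2/7) = 20/7 ≈ 2.8571)
(-4*(65 + 103) + (1811 - 24946))*((-2742 + 4194) + t) = (-4*(65 + 103) + (1811 - 24946))*((-2742 + 4194) + 20/7) = (-4*168 - 23135)*(1452 + 20/7) = (-672 - 23135)*(10184/7) = -23807*10184/7 = -34635784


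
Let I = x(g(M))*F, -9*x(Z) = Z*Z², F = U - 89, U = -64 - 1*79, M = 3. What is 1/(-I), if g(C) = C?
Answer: -1/696 ≈ -0.0014368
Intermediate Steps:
U = -143 (U = -64 - 79 = -143)
F = -232 (F = -143 - 89 = -232)
x(Z) = -Z³/9 (x(Z) = -Z*Z²/9 = -Z³/9)
I = 696 (I = -⅑*3³*(-232) = -⅑*27*(-232) = -3*(-232) = 696)
1/(-I) = 1/(-1*696) = 1/(-696) = -1/696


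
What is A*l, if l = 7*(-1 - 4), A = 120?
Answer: -4200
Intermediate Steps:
l = -35 (l = 7*(-5) = -35)
A*l = 120*(-35) = -4200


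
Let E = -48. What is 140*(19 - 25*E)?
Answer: 170660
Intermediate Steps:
140*(19 - 25*E) = 140*(19 - 25*(-48)) = 140*(19 + 1200) = 140*1219 = 170660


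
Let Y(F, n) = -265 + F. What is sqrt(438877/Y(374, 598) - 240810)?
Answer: I*sqrt(2813226017)/109 ≈ 486.6*I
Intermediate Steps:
sqrt(438877/Y(374, 598) - 240810) = sqrt(438877/(-265 + 374) - 240810) = sqrt(438877/109 - 240810) = sqrt(-25809413/109) = I*sqrt(2813226017)/109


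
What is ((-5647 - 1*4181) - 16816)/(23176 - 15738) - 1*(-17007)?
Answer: 63235711/3719 ≈ 17003.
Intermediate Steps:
((-5647 - 1*4181) - 16816)/(23176 - 15738) - 1*(-17007) = ((-5647 - 4181) - 16816)/7438 + 17007 = (-9828 - 16816)*(1/7438) + 17007 = -26644*1/7438 + 17007 = -13322/3719 + 17007 = 63235711/3719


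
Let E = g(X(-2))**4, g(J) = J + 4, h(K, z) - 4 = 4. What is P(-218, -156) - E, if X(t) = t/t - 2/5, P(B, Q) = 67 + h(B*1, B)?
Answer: -232966/625 ≈ -372.75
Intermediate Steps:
h(K, z) = 8 (h(K, z) = 4 + 4 = 8)
P(B, Q) = 75 (P(B, Q) = 67 + 8 = 75)
X(t) = 3/5 (X(t) = 1 - 2*1/5 = 1 - 2/5 = 3/5)
g(J) = 4 + J
E = 279841/625 (E = (4 + 3/5)**4 = (23/5)**4 = 279841/625 ≈ 447.75)
P(-218, -156) - E = 75 - 1*279841/625 = 75 - 279841/625 = -232966/625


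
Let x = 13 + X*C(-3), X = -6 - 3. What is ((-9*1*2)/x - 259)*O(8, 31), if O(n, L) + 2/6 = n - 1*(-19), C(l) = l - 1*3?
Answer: -1389680/201 ≈ -6913.8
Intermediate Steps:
X = -9
C(l) = -3 + l (C(l) = l - 3 = -3 + l)
x = 67 (x = 13 - 9*(-3 - 3) = 13 - 9*(-6) = 13 + 54 = 67)
O(n, L) = 56/3 + n (O(n, L) = -⅓ + (n - 1*(-19)) = -⅓ + (n + 19) = -⅓ + (19 + n) = 56/3 + n)
((-9*1*2)/x - 259)*O(8, 31) = ((-9*1*2)/67 - 259)*(56/3 + 8) = (-9*2*(1/67) - 259)*(80/3) = (-18*1/67 - 259)*(80/3) = (-18/67 - 259)*(80/3) = -17371/67*80/3 = -1389680/201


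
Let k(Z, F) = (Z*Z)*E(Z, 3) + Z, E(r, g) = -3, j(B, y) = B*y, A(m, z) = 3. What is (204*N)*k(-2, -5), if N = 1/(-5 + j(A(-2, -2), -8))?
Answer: 2856/29 ≈ 98.483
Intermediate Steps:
k(Z, F) = Z - 3*Z² (k(Z, F) = (Z*Z)*(-3) + Z = Z²*(-3) + Z = -3*Z² + Z = Z - 3*Z²)
N = -1/29 (N = 1/(-5 + 3*(-8)) = 1/(-5 - 24) = 1/(-29) = -1/29 ≈ -0.034483)
(204*N)*k(-2, -5) = (204*(-1/29))*(-2*(1 - 3*(-2))) = -(-408)*(1 + 6)/29 = -(-408)*7/29 = -204/29*(-14) = 2856/29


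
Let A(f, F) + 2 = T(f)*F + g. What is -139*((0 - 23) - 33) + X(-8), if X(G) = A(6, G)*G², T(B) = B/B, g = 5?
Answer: 7464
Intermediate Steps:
T(B) = 1
A(f, F) = 3 + F (A(f, F) = -2 + (1*F + 5) = -2 + (F + 5) = -2 + (5 + F) = 3 + F)
X(G) = G²*(3 + G) (X(G) = (3 + G)*G² = G²*(3 + G))
-139*((0 - 23) - 33) + X(-8) = -139*((0 - 23) - 33) + (-8)²*(3 - 8) = -139*(-23 - 33) + 64*(-5) = -139*(-56) - 320 = 7784 - 320 = 7464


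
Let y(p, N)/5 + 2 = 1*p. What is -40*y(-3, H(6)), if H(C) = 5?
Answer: 1000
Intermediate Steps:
y(p, N) = -10 + 5*p (y(p, N) = -10 + 5*(1*p) = -10 + 5*p)
-40*y(-3, H(6)) = -40*(-10 + 5*(-3)) = -40*(-10 - 15) = -40*(-25) = 1000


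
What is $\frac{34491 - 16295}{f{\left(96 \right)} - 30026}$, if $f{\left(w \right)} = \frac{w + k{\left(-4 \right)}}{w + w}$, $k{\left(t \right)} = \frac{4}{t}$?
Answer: $- \frac{3493632}{5764897} \approx -0.60602$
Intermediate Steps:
$f{\left(w \right)} = \frac{-1 + w}{2 w}$ ($f{\left(w \right)} = \frac{w + \frac{4}{-4}}{w + w} = \frac{w + 4 \left(- \frac{1}{4}\right)}{2 w} = \left(w - 1\right) \frac{1}{2 w} = \left(-1 + w\right) \frac{1}{2 w} = \frac{-1 + w}{2 w}$)
$\frac{34491 - 16295}{f{\left(96 \right)} - 30026} = \frac{34491 - 16295}{\frac{-1 + 96}{2 \cdot 96} - 30026} = \frac{18196}{\frac{1}{2} \cdot \frac{1}{96} \cdot 95 - 30026} = \frac{18196}{\frac{95}{192} - 30026} = \frac{18196}{- \frac{5764897}{192}} = 18196 \left(- \frac{192}{5764897}\right) = - \frac{3493632}{5764897}$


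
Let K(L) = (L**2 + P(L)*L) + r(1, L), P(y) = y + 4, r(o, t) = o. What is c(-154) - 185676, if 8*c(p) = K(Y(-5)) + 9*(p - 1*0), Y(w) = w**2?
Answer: -1485443/8 ≈ -1.8568e+5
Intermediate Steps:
P(y) = 4 + y
K(L) = 1 + L**2 + L*(4 + L) (K(L) = (L**2 + (4 + L)*L) + 1 = (L**2 + L*(4 + L)) + 1 = 1 + L**2 + L*(4 + L))
c(p) = 1351/8 + 9*p/8 (c(p) = ((1 + ((-5)**2)**2 + (-5)**2*(4 + (-5)**2)) + 9*(p - 1*0))/8 = ((1 + 25**2 + 25*(4 + 25)) + 9*(p + 0))/8 = ((1 + 625 + 25*29) + 9*p)/8 = ((1 + 625 + 725) + 9*p)/8 = (1351 + 9*p)/8 = 1351/8 + 9*p/8)
c(-154) - 185676 = (1351/8 + (9/8)*(-154)) - 185676 = (1351/8 - 693/4) - 185676 = -35/8 - 185676 = -1485443/8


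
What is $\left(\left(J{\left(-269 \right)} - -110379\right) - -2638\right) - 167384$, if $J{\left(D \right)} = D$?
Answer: $-54636$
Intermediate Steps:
$\left(\left(J{\left(-269 \right)} - -110379\right) - -2638\right) - 167384 = \left(\left(-269 - -110379\right) - -2638\right) - 167384 = \left(\left(-269 + 110379\right) + 2638\right) - 167384 = \left(110110 + 2638\right) - 167384 = 112748 - 167384 = -54636$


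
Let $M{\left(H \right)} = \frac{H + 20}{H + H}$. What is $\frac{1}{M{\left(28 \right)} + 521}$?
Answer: $\frac{7}{3653} \approx 0.0019162$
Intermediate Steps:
$M{\left(H \right)} = \frac{20 + H}{2 H}$
$\frac{1}{M{\left(28 \right)} + 521} = \frac{1}{\frac{20 + 28}{2 \cdot 28} + 521} = \frac{1}{\frac{1}{2} \cdot \frac{1}{28} \cdot 48 + 521} = \frac{1}{\frac{6}{7} + 521} = \frac{1}{\frac{3653}{7}} = \frac{7}{3653}$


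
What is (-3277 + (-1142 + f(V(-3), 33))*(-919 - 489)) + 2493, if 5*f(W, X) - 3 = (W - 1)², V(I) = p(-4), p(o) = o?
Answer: 7996336/5 ≈ 1.5993e+6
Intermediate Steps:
V(I) = -4
f(W, X) = ⅗ + (-1 + W)²/5 (f(W, X) = ⅗ + (W - 1)²/5 = ⅗ + (-1 + W)²/5)
(-3277 + (-1142 + f(V(-3), 33))*(-919 - 489)) + 2493 = (-3277 + (-1142 + (⅗ + (-1 - 4)²/5))*(-919 - 489)) + 2493 = (-3277 + (-1142 + (⅗ + (⅕)*(-5)²))*(-1408)) + 2493 = (-3277 + (-1142 + (⅗ + (⅕)*25))*(-1408)) + 2493 = (-3277 + (-1142 + (⅗ + 5))*(-1408)) + 2493 = (-3277 + (-1142 + 28/5)*(-1408)) + 2493 = (-3277 - 5682/5*(-1408)) + 2493 = (-3277 + 8000256/5) + 2493 = 7983871/5 + 2493 = 7996336/5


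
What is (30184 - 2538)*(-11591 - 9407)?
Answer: -580510708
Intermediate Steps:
(30184 - 2538)*(-11591 - 9407) = 27646*(-20998) = -580510708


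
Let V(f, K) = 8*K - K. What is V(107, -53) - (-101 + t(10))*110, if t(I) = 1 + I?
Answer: 9529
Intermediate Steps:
V(f, K) = 7*K
V(107, -53) - (-101 + t(10))*110 = 7*(-53) - (-101 + (1 + 10))*110 = -371 - (-101 + 11)*110 = -371 - (-90)*110 = -371 - 1*(-9900) = -371 + 9900 = 9529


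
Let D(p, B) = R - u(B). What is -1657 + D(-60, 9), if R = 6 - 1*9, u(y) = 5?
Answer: -1665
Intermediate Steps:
R = -3 (R = 6 - 9 = -3)
D(p, B) = -8 (D(p, B) = -3 - 1*5 = -3 - 5 = -8)
-1657 + D(-60, 9) = -1657 - 8 = -1665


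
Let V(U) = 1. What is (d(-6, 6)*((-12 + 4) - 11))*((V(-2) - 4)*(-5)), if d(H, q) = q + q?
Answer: -3420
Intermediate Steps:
d(H, q) = 2*q
(d(-6, 6)*((-12 + 4) - 11))*((V(-2) - 4)*(-5)) = ((2*6)*((-12 + 4) - 11))*((1 - 4)*(-5)) = (12*(-8 - 11))*(-3*(-5)) = (12*(-19))*15 = -228*15 = -3420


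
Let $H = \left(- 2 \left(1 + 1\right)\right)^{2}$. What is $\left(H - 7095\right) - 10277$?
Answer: $-17356$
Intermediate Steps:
$H = 16$ ($H = \left(\left(-2\right) 2\right)^{2} = \left(-4\right)^{2} = 16$)
$\left(H - 7095\right) - 10277 = \left(16 - 7095\right) - 10277 = -7079 - 10277 = -17356$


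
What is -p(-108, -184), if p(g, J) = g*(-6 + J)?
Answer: -20520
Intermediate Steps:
-p(-108, -184) = -(-108)*(-6 - 184) = -(-108)*(-190) = -1*20520 = -20520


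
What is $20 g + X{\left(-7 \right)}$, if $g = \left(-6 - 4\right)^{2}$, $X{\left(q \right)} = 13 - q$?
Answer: $2020$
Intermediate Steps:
$g = 100$ ($g = \left(-10\right)^{2} = 100$)
$20 g + X{\left(-7 \right)} = 20 \cdot 100 + \left(13 - -7\right) = 2000 + \left(13 + 7\right) = 2000 + 20 = 2020$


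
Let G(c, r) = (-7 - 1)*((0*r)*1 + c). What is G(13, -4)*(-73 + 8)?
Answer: 6760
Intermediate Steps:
G(c, r) = -8*c (G(c, r) = -8*(0*1 + c) = -8*(0 + c) = -8*c)
G(13, -4)*(-73 + 8) = (-8*13)*(-73 + 8) = -104*(-65) = 6760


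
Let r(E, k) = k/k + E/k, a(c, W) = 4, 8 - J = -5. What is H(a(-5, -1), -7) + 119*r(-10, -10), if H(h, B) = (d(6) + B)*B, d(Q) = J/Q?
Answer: 1631/6 ≈ 271.83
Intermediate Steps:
J = 13 (J = 8 - 1*(-5) = 8 + 5 = 13)
r(E, k) = 1 + E/k
d(Q) = 13/Q
H(h, B) = B*(13/6 + B) (H(h, B) = (13/6 + B)*B = B*(13/6 + B))
H(a(-5, -1), -7) + 119*r(-10, -10) = (1/6)*(-7)*(13 + 6*(-7)) + 119*((-10 - 10)/(-10)) = (1/6)*(-7)*(13 - 42) + 119*(-1/10*(-20)) = (1/6)*(-7)*(-29) + 119*2 = 203/6 + 238 = 1631/6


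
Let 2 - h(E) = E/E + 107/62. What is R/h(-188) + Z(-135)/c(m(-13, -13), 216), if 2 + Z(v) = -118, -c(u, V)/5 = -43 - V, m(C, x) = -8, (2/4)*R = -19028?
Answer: 611102168/11655 ≈ 52433.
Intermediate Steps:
R = -38056 (R = 2*(-19028) = -38056)
c(u, V) = 215 + 5*V (c(u, V) = -5*(-43 - V) = 215 + 5*V)
Z(v) = -120 (Z(v) = -2 - 118 = -120)
h(E) = -45/62 (h(E) = 2 - (E/E + 107/62) = 2 - (1 + 107*(1/62)) = 2 - (1 + 107/62) = 2 - 1*169/62 = 2 - 169/62 = -45/62)
R/h(-188) + Z(-135)/c(m(-13, -13), 216) = -38056/(-45/62) - 120/(215 + 5*216) = -38056*(-62/45) - 120/(215 + 1080) = 2359472/45 - 120/1295 = 2359472/45 - 120*1/1295 = 2359472/45 - 24/259 = 611102168/11655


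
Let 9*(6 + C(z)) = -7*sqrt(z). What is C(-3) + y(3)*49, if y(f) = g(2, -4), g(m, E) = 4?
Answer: 190 - 7*I*sqrt(3)/9 ≈ 190.0 - 1.3472*I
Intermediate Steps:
y(f) = 4
C(z) = -6 - 7*sqrt(z)/9 (C(z) = -6 + (-7*sqrt(z))/9 = -6 - 7*sqrt(z)/9)
C(-3) + y(3)*49 = (-6 - 7*I*sqrt(3)/9) + 4*49 = (-6 - 7*I*sqrt(3)/9) + 196 = 190 - 7*I*sqrt(3)/9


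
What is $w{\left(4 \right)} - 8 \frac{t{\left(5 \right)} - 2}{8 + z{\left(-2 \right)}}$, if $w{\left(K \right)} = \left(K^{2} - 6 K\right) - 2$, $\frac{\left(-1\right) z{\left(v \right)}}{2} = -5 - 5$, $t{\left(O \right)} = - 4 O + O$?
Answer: $- \frac{36}{7} \approx -5.1429$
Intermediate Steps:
$t{\left(O \right)} = - 3 O$
$z{\left(v \right)} = 20$ ($z{\left(v \right)} = - 2 \left(-5 - 5\right) = \left(-2\right) \left(-10\right) = 20$)
$w{\left(K \right)} = -2 + K^{2} - 6 K$
$w{\left(4 \right)} - 8 \frac{t{\left(5 \right)} - 2}{8 + z{\left(-2 \right)}} = \left(-2 + 4^{2} - 24\right) - 8 \frac{\left(-3\right) 5 - 2}{8 + 20} = \left(-2 + 16 - 24\right) - 8 \frac{-15 - 2}{28} = -10 - 8 \left(\left(-17\right) \frac{1}{28}\right) = -10 - - \frac{34}{7} = -10 + \frac{34}{7} = - \frac{36}{7}$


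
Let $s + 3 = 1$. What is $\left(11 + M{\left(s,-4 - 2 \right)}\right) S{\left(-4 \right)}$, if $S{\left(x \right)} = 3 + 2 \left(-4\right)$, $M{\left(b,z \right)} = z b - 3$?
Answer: $-100$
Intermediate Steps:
$s = -2$ ($s = -3 + 1 = -2$)
$M{\left(b,z \right)} = -3 + b z$ ($M{\left(b,z \right)} = b z - 3 = -3 + b z$)
$S{\left(x \right)} = -5$ ($S{\left(x \right)} = 3 - 8 = -5$)
$\left(11 + M{\left(s,-4 - 2 \right)}\right) S{\left(-4 \right)} = \left(11 - \left(3 + 2 \left(-4 - 2\right)\right)\right) \left(-5\right) = \left(11 - -9\right) \left(-5\right) = \left(11 + \left(-3 + 12\right)\right) \left(-5\right) = \left(11 + 9\right) \left(-5\right) = 20 \left(-5\right) = -100$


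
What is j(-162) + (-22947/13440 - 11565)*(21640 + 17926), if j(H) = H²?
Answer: -1025073503207/2240 ≈ -4.5762e+8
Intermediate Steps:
j(-162) + (-22947/13440 - 11565)*(21640 + 17926) = (-162)² + (-22947/13440 - 11565)*(21640 + 17926) = 26244 + (-22947*1/13440 - 11565)*39566 = 26244 + (-7649/4480 - 11565)*39566 = 26244 - 51818849/4480*39566 = 26244 - 1025132289767/2240 = -1025073503207/2240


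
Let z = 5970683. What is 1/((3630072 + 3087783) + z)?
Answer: 1/12688538 ≈ 7.8811e-8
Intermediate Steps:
1/((3630072 + 3087783) + z) = 1/((3630072 + 3087783) + 5970683) = 1/(6717855 + 5970683) = 1/12688538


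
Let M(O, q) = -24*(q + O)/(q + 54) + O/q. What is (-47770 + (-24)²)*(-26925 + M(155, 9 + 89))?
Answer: 169243707977/133 ≈ 1.2725e+9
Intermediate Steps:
M(O, q) = O/q - 24*(O + q)/(54 + q) (M(O, q) = -24*(O + q)/(54 + q) + O/q = O/q - 24*(O + q)/(54 + q))
(-47770 + (-24)²)*(-26925 + M(155, 9 + 89)) = (-47770 + (-24)²)*(-26925 + (-24*(9 + 89)² + 54*155 - 23*155*(9 + 89))/((9 + 89)*(54 + (9 + 89)))) = (-47770 + 576)*(-26925 + (-24*98² + 8370 - 23*155*98)/(98*(54 + 98))) = -47194*(-26925 + (1/98)*(-24*9604 + 8370 - 349370)/152) = -47194*(-26925 + (1/98)*(1/152)*(-230496 + 8370 - 349370)) = -47194*(-26925 + (1/98)*(1/152)*(-571496)) = -47194*(-26925 - 71437/1862) = -47194*(-50205787/1862) = 169243707977/133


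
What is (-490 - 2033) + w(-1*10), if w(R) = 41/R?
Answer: -25271/10 ≈ -2527.1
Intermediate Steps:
(-490 - 2033) + w(-1*10) = (-490 - 2033) + 41/((-1*10)) = -2523 + 41/(-10) = -2523 + 41*(-⅒) = -2523 - 41/10 = -25271/10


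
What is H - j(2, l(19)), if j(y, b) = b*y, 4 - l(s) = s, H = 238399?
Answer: 238429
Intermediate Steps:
l(s) = 4 - s
H - j(2, l(19)) = 238399 - (4 - 1*19)*2 = 238399 - (4 - 19)*2 = 238399 - (-15)*2 = 238399 - 1*(-30) = 238399 + 30 = 238429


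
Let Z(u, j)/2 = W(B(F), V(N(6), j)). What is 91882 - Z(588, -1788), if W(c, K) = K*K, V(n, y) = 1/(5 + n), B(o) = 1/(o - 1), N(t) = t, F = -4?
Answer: 11117720/121 ≈ 91882.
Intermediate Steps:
B(o) = 1/(-1 + o)
W(c, K) = K²
Z(u, j) = 2/121 (Z(u, j) = 2*(1/(5 + 6))² = 2*(1/11)² = 2*(1/121) = 2/121)
91882 - Z(588, -1788) = 91882 - 1*2/121 = 91882 - 2/121 = 11117720/121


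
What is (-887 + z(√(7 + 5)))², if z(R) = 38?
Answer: 720801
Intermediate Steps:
(-887 + z(√(7 + 5)))² = (-887 + 38)² = (-849)² = 720801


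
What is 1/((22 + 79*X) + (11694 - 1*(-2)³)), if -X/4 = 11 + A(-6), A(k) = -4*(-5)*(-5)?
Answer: 1/39848 ≈ 2.5095e-5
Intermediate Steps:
A(k) = -100 (A(k) = 20*(-5) = -100)
X = 356 (X = -4*(11 - 100) = -4*(-89) = 356)
1/((22 + 79*X) + (11694 - 1*(-2)³)) = 1/((22 + 79*356) + (11694 - 1*(-2)³)) = 1/((22 + 28124) + (11694 - 1*(-8))) = 1/(28146 + (11694 + 8)) = 1/(28146 + 11702) = 1/39848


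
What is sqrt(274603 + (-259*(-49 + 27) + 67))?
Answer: 12*sqrt(1947) ≈ 529.50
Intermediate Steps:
sqrt(274603 + (-259*(-49 + 27) + 67)) = sqrt(274603 + (-259*(-22) + 67)) = sqrt(274603 + (5698 + 67)) = sqrt(274603 + 5765) = sqrt(280368) = 12*sqrt(1947)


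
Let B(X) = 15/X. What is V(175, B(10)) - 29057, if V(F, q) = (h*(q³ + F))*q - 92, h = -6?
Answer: -246035/8 ≈ -30754.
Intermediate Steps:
V(F, q) = -92 + q*(-6*F - 6*q³) (V(F, q) = (-6*(q³ + F))*q - 92 = (-6*(F + q³))*q - 92 = (-6*F - 6*q³)*q - 92 = q*(-6*F - 6*q³) - 92 = -92 + q*(-6*F - 6*q³))
V(175, B(10)) - 29057 = (-92 - 6*(15/10)⁴ - 6*175*15/10) - 29057 = (-92 - 6*(15*(⅒))⁴ - 6*175*15*(⅒)) - 29057 = (-92 - 6*(3/2)⁴ - 6*175*3/2) - 29057 = (-92 - 6*81/16 - 1575) - 29057 = (-92 - 243/8 - 1575) - 29057 = -13579/8 - 29057 = -246035/8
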